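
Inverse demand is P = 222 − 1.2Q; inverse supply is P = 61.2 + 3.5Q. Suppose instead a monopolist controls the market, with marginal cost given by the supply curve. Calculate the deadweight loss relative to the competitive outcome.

Competitive equilibrium: 222 − 1.2Q = 61.2 + 3.5Q → Q* = 34.2128, P* = 180.9447.
Marginal revenue: MR = 222 − 2.4Q. Set MR = MC: 222 − 2.4Q = 61.2 + 3.5Q → Q_m = 27.2542.
Price P_m = 222 − 1.2·27.2542 = 189.295; MC(Q_m) = 61.2 + 3.5·27.2542 = 156.5897.
Competitive Q* = 34.2128, so ΔQ = 6.9586; wedge = 189.295 − 156.5897 = 32.7053.
Deadweight loss = ½ × 6.9586 × 32.7053 = 113.79.

113.79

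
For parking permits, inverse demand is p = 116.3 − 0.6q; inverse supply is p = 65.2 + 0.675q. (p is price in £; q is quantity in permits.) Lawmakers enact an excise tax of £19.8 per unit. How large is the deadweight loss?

£153.74

Competitive equilibrium: 116.3 − 0.6q = 65.2 + 0.675q → q* = 40.0784, p* = 92.2529.
With the tax, the buyer price exceeds the seller price by 19.8: (116.3 − 0.6q) − (65.2 + 0.675q) = 19.8 → q' = 24.549.
Δq = 40.0784 − 24.549 = 15.5294; the wedge equals the tax, 19.8.
The triangle = ½ × 15.5294 × 19.8 = £153.74.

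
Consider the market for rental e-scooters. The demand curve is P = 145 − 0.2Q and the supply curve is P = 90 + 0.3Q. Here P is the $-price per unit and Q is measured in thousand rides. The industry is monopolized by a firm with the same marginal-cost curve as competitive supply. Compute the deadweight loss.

Competitive equilibrium: 145 − 0.2Q = 90 + 0.3Q → Q* = 110, P* = 123.
Marginal revenue: MR = 145 − 0.4Q. Set MR = MC: 145 − 0.4Q = 90 + 0.3Q → Q_m = 78.5714.
Price P_m = 145 − 0.2·78.5714 = 129.2857; MC(Q_m) = 90 + 0.3·78.5714 = 113.5714.
Competitive Q* = 110, so ΔQ = 31.4286; wedge = 129.2857 − 113.5714 = 15.7143.
Welfare loss = ½ × 31.4286 × 15.7143 = $246.94 thousand.

$246.94 thousand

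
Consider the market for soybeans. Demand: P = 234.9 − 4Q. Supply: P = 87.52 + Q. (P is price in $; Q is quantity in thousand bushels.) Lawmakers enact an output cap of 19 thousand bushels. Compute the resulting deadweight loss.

Competitive equilibrium: 234.9 − 4Q = 87.52 + Q → Q* = 29.476, P* = 116.996.
At Q = 19: demand price = 234.9 − 4·19 = 158.9; supply price = 87.52 + 1·19 = 106.52.
ΔQ = 29.476 − 19 = 10.476; wedge = 158.9 − 106.52 = 52.38.
Deadweight loss = ½ × 10.476 × 52.38 = $274.37 thousand.

$274.37 thousand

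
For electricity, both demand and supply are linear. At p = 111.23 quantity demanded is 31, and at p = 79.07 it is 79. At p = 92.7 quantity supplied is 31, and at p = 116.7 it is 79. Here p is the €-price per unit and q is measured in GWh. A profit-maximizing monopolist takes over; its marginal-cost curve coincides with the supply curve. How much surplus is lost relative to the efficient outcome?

€170.16

Demand slope = (79.07 − 111.23)/(79 − 31) = −0.67, so p = 132 − 0.67q.
Supply slope = (116.7 − 92.7)/(79 − 31) = 0.5, so p = 77.2 + 0.5q.
Competitive equilibrium: 132 − 0.67q = 77.2 + 0.5q → q* = 46.8376, p* = 100.6188.
Marginal revenue: MR = 132 − 1.34q. Set MR = MC: 132 − 1.34q = 77.2 + 0.5q → q_m = 29.7826.
Price p_m = 132 − 0.67·29.7826 = 112.0457; MC(q_m) = 77.2 + 0.5·29.7826 = 92.0913.
Competitive q* = 46.8376, so Δq = 17.055; wedge = 112.0457 − 92.0913 = 19.9544.
The triangle = ½ × 17.055 × 19.9544 = €170.16.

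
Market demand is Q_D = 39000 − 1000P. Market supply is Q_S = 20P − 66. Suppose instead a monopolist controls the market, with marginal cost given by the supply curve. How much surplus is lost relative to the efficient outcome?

In inverse form: demand P = 39 − 0.001Q, supply P = 3.3 + 0.05Q.
Competitive equilibrium: 39 − 0.001Q = 3.3 + 0.05Q → Q* = 700, P* = 38.3.
Marginal revenue: MR = 39 − 0.002Q. Set MR = MC: 39 − 0.002Q = 3.3 + 0.05Q → Q_m = 686.5385.
Price P_m = 39 − 0.001·686.5385 = 38.3135; MC(Q_m) = 3.3 + 0.05·686.5385 = 37.6269.
Competitive Q* = 700, so ΔQ = 13.4615; wedge = 38.3135 − 37.6269 = 0.6866.
The triangle = ½ × 13.4615 × 0.6866 = 4.62.

4.62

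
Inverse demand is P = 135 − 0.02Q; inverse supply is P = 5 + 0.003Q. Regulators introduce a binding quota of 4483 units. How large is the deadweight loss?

15720.13

Competitive equilibrium: 135 − 0.02Q = 5 + 0.003Q → Q* = 5652.1739, P* = 21.9565.
At Q = 4483: demand price = 135 − 0.02·4483 = 45.34; supply price = 5 + 0.003·4483 = 18.449.
ΔQ = 5652.1739 − 4483 = 1169.1739; wedge = 45.34 − 18.449 = 26.891.
The triangle = ½ × 1169.1739 × 26.891 = 15720.13.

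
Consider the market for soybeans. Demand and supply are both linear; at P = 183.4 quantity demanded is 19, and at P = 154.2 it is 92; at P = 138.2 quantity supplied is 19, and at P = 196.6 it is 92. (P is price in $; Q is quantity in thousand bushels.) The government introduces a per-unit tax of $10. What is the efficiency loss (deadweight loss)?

$41.67 thousand

Demand slope = (154.2 − 183.4)/(92 − 19) = −0.4, so P = 191 − 0.4Q.
Supply slope = (196.6 − 138.2)/(92 − 19) = 0.8, so P = 123 + 0.8Q.
Competitive equilibrium: 191 − 0.4Q = 123 + 0.8Q → Q* = 56.6667, P* = 168.3333.
With the tax, the buyer price exceeds the seller price by 10: (191 − 0.4Q) − (123 + 0.8Q) = 10 → Q' = 48.3333.
ΔQ = 56.6667 − 48.3333 = 8.3334; the wedge equals the tax, 10.
Welfare loss = ½ × 8.3334 × 10 = $41.67 thousand.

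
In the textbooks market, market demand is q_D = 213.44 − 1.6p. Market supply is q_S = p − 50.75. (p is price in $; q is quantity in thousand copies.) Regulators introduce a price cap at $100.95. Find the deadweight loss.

$0.36 thousand

In inverse form: demand p = 133.4 − 0.625q, supply p = 50.75 + q.
Competitive equilibrium: 133.4 − 0.625q = 50.75 + q → q* = 50.8615, p* = 101.6115.
At the ceiling p = 100.95, quantity supplied = (100.95 − 50.75)/1 = 50.2.
Willingness to pay at q' = 50.2: 133.4 − 0.625·50.2 = 102.025.
Δq = 50.8615 − 50.2 = 0.6615; wedge = 102.025 − 100.95 = 1.075.
Welfare loss = ½ × 0.6615 × 1.075 = $0.36 thousand.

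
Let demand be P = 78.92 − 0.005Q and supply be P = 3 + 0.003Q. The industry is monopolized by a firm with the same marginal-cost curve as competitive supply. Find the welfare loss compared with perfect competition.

53290

Competitive equilibrium: 78.92 − 0.005Q = 3 + 0.003Q → Q* = 9490, P* = 31.47.
Marginal revenue: MR = 78.92 − 0.01Q. Set MR = MC: 78.92 − 0.01Q = 3 + 0.003Q → Q_m = 5840.
Price P_m = 78.92 − 0.005·5840 = 49.72; MC(Q_m) = 3 + 0.003·5840 = 20.52.
Competitive Q* = 9490, so ΔQ = 3650; wedge = 49.72 − 20.52 = 29.2.
Deadweight loss = ½ × 3650 × 29.2 = 53290.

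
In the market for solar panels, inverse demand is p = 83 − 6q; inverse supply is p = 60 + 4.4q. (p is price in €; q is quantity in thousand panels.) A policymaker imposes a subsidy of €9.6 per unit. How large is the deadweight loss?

€4.43 thousand

Competitive equilibrium: 83 − 6q = 60 + 4.4q → q* = 2.2115, p* = 69.7308.
The subsidy lowers effective supply by 9.6: p = 50.4 + 4.4q.
New quantity: 83 − 6q = 50.4 + 4.4q → q' = 3.1346.
Overproduction Δq = 3.1346 − 2.2115 = 0.9231; wedge = subsidy = 9.6.
Welfare loss = ½ × 0.9231 × 9.6 = €4.43 thousand.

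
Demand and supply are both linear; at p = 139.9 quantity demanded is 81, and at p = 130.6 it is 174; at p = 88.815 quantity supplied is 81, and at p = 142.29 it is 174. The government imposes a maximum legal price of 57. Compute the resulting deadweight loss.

Demand slope = (130.6 − 139.9)/(174 − 81) = −0.1, so p = 148 − 0.1q.
Supply slope = (142.29 − 88.815)/(174 − 81) = 0.575, so p = 42.24 + 0.575q.
Competitive equilibrium: 148 − 0.1q = 42.24 + 0.575q → q* = 156.6815, p* = 132.3319.
At the ceiling p = 57, quantity supplied = (57 − 42.24)/0.575 = 25.6696.
Willingness to pay at q' = 25.6696: 148 − 0.1·25.6696 = 145.433.
Δq = 156.6815 − 25.6696 = 131.0119; wedge = 145.433 − 57 = 88.433.
Deadweight loss = ½ × 131.0119 × 88.433 = 5792.89.

5792.89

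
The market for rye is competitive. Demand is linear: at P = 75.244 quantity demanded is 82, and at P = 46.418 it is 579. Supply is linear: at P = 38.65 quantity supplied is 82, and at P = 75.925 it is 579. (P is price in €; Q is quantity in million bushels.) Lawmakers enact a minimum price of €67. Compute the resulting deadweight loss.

€1176.41 million

Demand slope = (46.418 − 75.244)/(579 − 82) = −0.058, so P = 80 − 0.058Q.
Supply slope = (75.925 − 38.65)/(579 − 82) = 0.075, so P = 32.5 + 0.075Q.
Competitive equilibrium: 80 − 0.058Q = 32.5 + 0.075Q → Q* = 357.1429, P* = 59.2857.
At the floor P = 67, quantity demanded = (80 − 67)/0.058 = 224.1379.
Sellers' marginal cost at Q' = 224.1379: 32.5 + 0.075·224.1379 = 49.3103.
ΔQ = 357.1429 − 224.1379 = 133.005; wedge = 67 − 49.3103 = 17.6897.
The triangle = ½ × 133.005 × 17.6897 = €1176.41 million.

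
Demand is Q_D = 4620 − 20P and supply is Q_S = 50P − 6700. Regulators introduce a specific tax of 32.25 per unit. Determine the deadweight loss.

7429.02

In inverse form: demand P = 231 − 0.05Q, supply P = 134 + 0.02Q.
Competitive equilibrium: 231 − 0.05Q = 134 + 0.02Q → Q* = 1385.7143, P* = 161.7143.
With the tax, the buyer price exceeds the seller price by 32.25: (231 − 0.05Q) − (134 + 0.02Q) = 32.25 → Q' = 925.
ΔQ = 1385.7143 − 925 = 460.7143; the wedge equals the tax, 32.25.
DWL = ½ × 460.7143 × 32.25 = 7429.02.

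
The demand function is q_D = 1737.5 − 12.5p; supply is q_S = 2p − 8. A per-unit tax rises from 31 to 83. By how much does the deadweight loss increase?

5110.34

In inverse form: demand p = 139 − 0.08q, supply p = 4 + 0.5q.
Competitive equilibrium: 139 − 0.08q = 4 + 0.5q → q* = 232.7586, p* = 120.3793.
For a per-unit tax t: Δq = t/0.58, so DWL = ½·t·(t/0.58) = t²/1.16.
At t = 31: DWL = 828.4483. At t = 83: DWL = 5938.7931.
Increase = 5938.7931 − 828.4483 = 5110.34.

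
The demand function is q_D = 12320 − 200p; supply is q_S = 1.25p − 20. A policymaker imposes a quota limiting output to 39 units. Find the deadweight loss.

In inverse form: demand p = 61.6 − 0.005q, supply p = 16 + 0.8q.
Competitive equilibrium: 61.6 − 0.005q = 16 + 0.8q → q* = 56.646, p* = 61.3168.
At q = 39: demand price = 61.6 − 0.005·39 = 61.405; supply price = 16 + 0.8·39 = 47.2.
Δq = 56.646 − 39 = 17.646; wedge = 61.405 − 47.2 = 14.205.
DWL = ½ × 17.646 × 14.205 = 125.33.

125.33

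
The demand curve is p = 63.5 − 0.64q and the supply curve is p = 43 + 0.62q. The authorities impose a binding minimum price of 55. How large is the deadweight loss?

Competitive equilibrium: 63.5 − 0.64q = 43 + 0.62q → q* = 16.2698, p* = 53.0873.
At the floor p = 55, quantity demanded = (63.5 − 55)/0.64 = 13.2813.
Sellers' marginal cost at q' = 13.2813: 43 + 0.62·13.2813 = 51.2344.
Δq = 16.2698 − 13.2813 = 2.9885; wedge = 55 − 51.2344 = 3.7656.
Deadweight loss = ½ × 2.9885 × 3.7656 = 5.63.

5.63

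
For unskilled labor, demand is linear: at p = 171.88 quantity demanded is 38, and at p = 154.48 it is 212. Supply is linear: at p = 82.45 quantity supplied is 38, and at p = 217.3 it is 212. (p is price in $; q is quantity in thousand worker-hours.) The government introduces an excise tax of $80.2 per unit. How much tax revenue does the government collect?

Demand slope = (154.48 − 171.88)/(212 − 38) = −0.1, so p = 175.68 − 0.1q.
Supply slope = (217.3 − 82.45)/(212 − 38) = 0.775, so p = 53 + 0.775q.
Competitive equilibrium: 175.68 − 0.1q = 53 + 0.775q → q* = 140.2057, p* = 161.6594.
With the tax, the buyer price exceeds the seller price by 80.2: (175.68 − 0.1q) − (53 + 0.775q) = 80.2 → q' = 48.5486.
Tax revenue = 80.2 × 48.5486 = $3893.60 thousand.

$3893.60 thousand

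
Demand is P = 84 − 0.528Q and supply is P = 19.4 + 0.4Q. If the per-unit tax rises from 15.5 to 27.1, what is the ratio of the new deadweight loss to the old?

3.057

Competitive equilibrium: 84 − 0.528Q = 19.4 + 0.4Q → Q* = 69.6121, P* = 47.2448.
For a per-unit tax t: ΔQ = t/0.928, so DWL = ½·t·(t/0.928) = t²/1.856.
At t = 15.5: DWL = 129.445. At t = 27.1: DWL = 395.695.
Ratio = (27.1/15.5)² = 3.057.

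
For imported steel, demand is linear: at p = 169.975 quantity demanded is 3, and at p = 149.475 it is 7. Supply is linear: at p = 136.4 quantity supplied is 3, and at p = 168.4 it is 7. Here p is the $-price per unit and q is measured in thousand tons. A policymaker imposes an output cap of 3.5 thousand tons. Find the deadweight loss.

Demand slope = (149.475 − 169.975)/(7 − 3) = −5.125, so p = 185.35 − 5.125q.
Supply slope = (168.4 − 136.4)/(7 − 3) = 8, so p = 112.4 + 8q.
Competitive equilibrium: 185.35 − 5.125q = 112.4 + 8q → q* = 5.5581, p* = 156.8648.
At q = 3.5: demand price = 185.35 − 5.125·3.5 = 167.4125; supply price = 112.4 + 8·3.5 = 140.4.
Δq = 5.5581 − 3.5 = 2.0581; wedge = 167.4125 − 140.4 = 27.0125.
Deadweight loss = ½ × 2.0581 × 27.0125 = $27.80 thousand.

$27.80 thousand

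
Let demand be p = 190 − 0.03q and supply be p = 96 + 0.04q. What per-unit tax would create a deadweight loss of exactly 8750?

35

Competitive equilibrium: 190 − 0.03q = 96 + 0.04q → q* = 1342.8571, p* = 149.7143.
A tax t gives Δq = t/0.07 and wedge t, so DWL = t²/0.14.
t²/0.14 = 8750 → t² = 1225 → t = 35.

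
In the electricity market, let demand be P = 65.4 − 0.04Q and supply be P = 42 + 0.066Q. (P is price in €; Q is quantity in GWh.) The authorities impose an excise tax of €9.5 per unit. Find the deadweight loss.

€425.71

Competitive equilibrium: 65.4 − 0.04Q = 42 + 0.066Q → Q* = 220.7547, P* = 56.5698.
With the tax, the buyer price exceeds the seller price by 9.5: (65.4 − 0.04Q) − (42 + 0.066Q) = 9.5 → Q' = 131.1321.
ΔQ = 220.7547 − 131.1321 = 89.6226; the wedge equals the tax, 9.5.
Welfare loss = ½ × 89.6226 × 9.5 = €425.71.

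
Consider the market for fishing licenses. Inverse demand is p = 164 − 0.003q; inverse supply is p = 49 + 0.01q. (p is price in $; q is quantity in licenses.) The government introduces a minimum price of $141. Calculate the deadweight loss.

$9042.74

Competitive equilibrium: 164 − 0.003q = 49 + 0.01q → q* = 8846.1538462, p* = 137.4615385.
At the floor p = 141, quantity demanded = (164 − 141)/0.003 = 7666.6666667.
Sellers' marginal cost at q' = 7666.6666667: 49 + 0.01·7666.6666667 = 125.6666667.
Δq = 8846.1538462 − 7666.6666667 = 1179.4871795; wedge = 141 − 125.6666667 = 15.3333333.
DWL = ½ × 1179.4871795 × 15.3333333 = $9042.74.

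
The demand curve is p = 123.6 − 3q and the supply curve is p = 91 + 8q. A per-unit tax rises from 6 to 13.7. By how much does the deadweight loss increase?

Competitive equilibrium: 123.6 − 3q = 91 + 8q → q* = 2.9636, p* = 114.7091.
For a per-unit tax t: Δq = t/11, so DWL = ½·t·(t/11) = t²/22.
At t = 6: DWL = 1.636. At t = 13.7: DWL = 8.531.
Increase = 8.531 − 1.636 = 6.895.

6.895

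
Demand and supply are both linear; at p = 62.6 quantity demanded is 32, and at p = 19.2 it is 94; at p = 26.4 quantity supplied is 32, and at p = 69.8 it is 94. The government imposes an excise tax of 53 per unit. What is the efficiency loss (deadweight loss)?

Demand slope = (19.2 − 62.6)/(94 − 32) = −0.7, so p = 85 − 0.7q.
Supply slope = (69.8 − 26.4)/(94 − 32) = 0.7, so p = 4 + 0.7q.
Competitive equilibrium: 85 − 0.7q = 4 + 0.7q → q* = 57.8571, p* = 44.5.
With the tax, the buyer price exceeds the seller price by 53: (85 − 0.7q) − (4 + 0.7q) = 53 → q' = 20.
Δq = 57.8571 − 20 = 37.8571; the wedge equals the tax, 53.
Welfare loss = ½ × 37.8571 × 53 = 1003.21.

1003.21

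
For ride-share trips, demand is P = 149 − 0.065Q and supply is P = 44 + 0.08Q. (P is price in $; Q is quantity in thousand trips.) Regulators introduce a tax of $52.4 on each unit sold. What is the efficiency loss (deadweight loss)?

$9468.14 thousand

Competitive equilibrium: 149 − 0.065Q = 44 + 0.08Q → Q* = 724.1379, P* = 101.931.
With the tax, the buyer price exceeds the seller price by 52.4: (149 − 0.065Q) − (44 + 0.08Q) = 52.4 → Q' = 362.7586.
ΔQ = 724.1379 − 362.7586 = 361.3793; the wedge equals the tax, 52.4.
Deadweight loss = ½ × 361.3793 × 52.4 = $9468.14 thousand.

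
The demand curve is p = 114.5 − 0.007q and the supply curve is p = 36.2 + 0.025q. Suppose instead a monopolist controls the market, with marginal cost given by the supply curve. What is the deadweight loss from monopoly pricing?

3086.10

Competitive equilibrium: 114.5 − 0.007q = 36.2 + 0.025q → q* = 2446.875, p* = 97.37188.
Marginal revenue: MR = 114.5 − 0.014q. Set MR = MC: 114.5 − 0.014q = 36.2 + 0.025q → q_m = 2007.69231.
Price p_m = 114.5 − 0.007·2007.69231 = 100.44615; MC(q_m) = 36.2 + 0.025·2007.69231 = 86.39231.
Competitive q* = 2446.875, so Δq = 439.18269; wedge = 100.44615 − 86.39231 = 14.05384.
The triangle = ½ × 439.18269 × 14.05384 = 3086.10.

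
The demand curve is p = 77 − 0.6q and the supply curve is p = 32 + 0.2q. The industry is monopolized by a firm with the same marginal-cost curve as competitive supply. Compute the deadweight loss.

232.46

Competitive equilibrium: 77 − 0.6q = 32 + 0.2q → q* = 56.25, p* = 43.25.
Marginal revenue: MR = 77 − 1.2q. Set MR = MC: 77 − 1.2q = 32 + 0.2q → q_m = 32.1429.
Price p_m = 77 − 0.6·32.1429 = 57.7143; MC(q_m) = 32 + 0.2·32.1429 = 38.4286.
Competitive q* = 56.25, so Δq = 24.1071; wedge = 57.7143 − 38.4286 = 19.2857.
The triangle = ½ × 24.1071 × 19.2857 = 232.46.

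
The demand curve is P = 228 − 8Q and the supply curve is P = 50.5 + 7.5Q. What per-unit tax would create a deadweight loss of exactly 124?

Competitive equilibrium: 228 − 8Q = 50.5 + 7.5Q → Q* = 11.4516, P* = 136.3871.
A tax t gives ΔQ = t/15.5 and wedge t, so DWL = t²/31.
t²/31 = 124 → t² = 3844 → t = 62.

62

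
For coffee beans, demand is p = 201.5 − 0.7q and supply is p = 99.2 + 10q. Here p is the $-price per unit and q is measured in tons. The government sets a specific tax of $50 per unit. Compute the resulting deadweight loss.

Competitive equilibrium: 201.5 − 0.7q = 99.2 + 10q → q* = 9.5607, p* = 194.8075.
With the tax, the buyer price exceeds the seller price by 50: (201.5 − 0.7q) − (99.2 + 10q) = 50 → q' = 4.8879.
Δq = 9.5607 − 4.8879 = 4.6728; the wedge equals the tax, 50.
Welfare loss = ½ × 4.6728 × 50 = $116.82.

$116.82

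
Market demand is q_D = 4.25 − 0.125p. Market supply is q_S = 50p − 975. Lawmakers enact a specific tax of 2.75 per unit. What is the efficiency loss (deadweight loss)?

0.47

In inverse form: demand p = 34 − 8q, supply p = 19.5 + 0.02q.
Competitive equilibrium: 34 − 8q = 19.5 + 0.02q → q* = 1.808, p* = 19.5362.
With the tax, the buyer price exceeds the seller price by 2.75: (34 − 8q) − (19.5 + 0.02q) = 2.75 → q' = 1.4651.
Δq = 1.808 − 1.4651 = 0.3429; the wedge equals the tax, 2.75.
Welfare loss = ½ × 0.3429 × 2.75 = 0.47.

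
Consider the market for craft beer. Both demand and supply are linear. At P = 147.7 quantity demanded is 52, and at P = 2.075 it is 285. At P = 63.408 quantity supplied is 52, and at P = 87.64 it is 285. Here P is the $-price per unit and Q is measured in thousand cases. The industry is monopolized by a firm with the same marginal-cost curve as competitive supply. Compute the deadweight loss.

Demand slope = (2.075 − 147.7)/(285 − 52) = −0.625, so P = 180.2 − 0.625Q.
Supply slope = (87.64 − 63.408)/(285 − 52) = 0.104, so P = 58 + 0.104Q.
Competitive equilibrium: 180.2 − 0.625Q = 58 + 0.104Q → Q* = 167.6269, P* = 75.4332.
Marginal revenue: MR = 180.2 − 1.25Q. Set MR = MC: 180.2 − 1.25Q = 58 + 0.104Q → Q_m = 90.2511.
Price P_m = 180.2 − 0.625·90.2511 = 123.7931; MC(Q_m) = 58 + 0.104·90.2511 = 67.3861.
Competitive Q* = 167.6269, so ΔQ = 77.3758; wedge = 123.7931 − 67.3861 = 56.407.
Welfare loss = ½ × 77.3758 × 56.407 = $2182.27 thousand.

$2182.27 thousand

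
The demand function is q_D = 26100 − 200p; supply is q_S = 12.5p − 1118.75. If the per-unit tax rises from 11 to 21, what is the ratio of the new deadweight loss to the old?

In inverse form: demand p = 130.5 − 0.005q, supply p = 89.5 + 0.08q.
Competitive equilibrium: 130.5 − 0.005q = 89.5 + 0.08q → q* = 482.3529, p* = 128.0882.
For a per-unit tax t: Δq = t/0.085, so DWL = ½·t·(t/0.085) = t²/0.17.
At t = 11: DWL = 711.765. At t = 21: DWL = 2594.118.
Ratio = (21/11)² = 3.645.

3.645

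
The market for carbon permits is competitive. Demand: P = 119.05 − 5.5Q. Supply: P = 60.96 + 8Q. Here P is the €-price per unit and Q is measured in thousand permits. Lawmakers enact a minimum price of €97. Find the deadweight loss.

€0.58 thousand

Competitive equilibrium: 119.05 − 5.5Q = 60.96 + 8Q → Q* = 4.303, P* = 95.3837.
At the floor P = 97, quantity demanded = (119.05 − 97)/5.5 = 4.0091.
Sellers' marginal cost at Q' = 4.0091: 60.96 + 8·4.0091 = 93.0328.
ΔQ = 4.303 − 4.0091 = 0.2939; wedge = 97 − 93.0328 = 3.9672.
Deadweight loss = ½ × 0.2939 × 3.9672 = €0.58 thousand.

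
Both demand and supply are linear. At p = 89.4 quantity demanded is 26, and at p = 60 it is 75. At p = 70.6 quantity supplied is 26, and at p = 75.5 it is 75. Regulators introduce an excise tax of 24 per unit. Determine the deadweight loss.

411.43

Demand slope = (60 − 89.4)/(75 − 26) = −0.6, so p = 105 − 0.6q.
Supply slope = (75.5 − 70.6)/(75 − 26) = 0.1, so p = 68 + 0.1q.
Competitive equilibrium: 105 − 0.6q = 68 + 0.1q → q* = 52.8571, p* = 73.2857.
With the tax, the buyer price exceeds the seller price by 24: (105 − 0.6q) − (68 + 0.1q) = 24 → q' = 18.5714.
Δq = 52.8571 − 18.5714 = 34.2857; the wedge equals the tax, 24.
Welfare loss = ½ × 34.2857 × 24 = 411.43.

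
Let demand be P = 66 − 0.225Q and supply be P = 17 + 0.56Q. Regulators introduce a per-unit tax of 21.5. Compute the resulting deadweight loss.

Competitive equilibrium: 66 − 0.225Q = 17 + 0.56Q → Q* = 62.4204, P* = 51.9554.
With the tax, the buyer price exceeds the seller price by 21.5: (66 − 0.225Q) − (17 + 0.56Q) = 21.5 → Q' = 35.0318.
ΔQ = 62.4204 − 35.0318 = 27.3886; the wedge equals the tax, 21.5.
Welfare loss = ½ × 27.3886 × 21.5 = 294.43.

294.43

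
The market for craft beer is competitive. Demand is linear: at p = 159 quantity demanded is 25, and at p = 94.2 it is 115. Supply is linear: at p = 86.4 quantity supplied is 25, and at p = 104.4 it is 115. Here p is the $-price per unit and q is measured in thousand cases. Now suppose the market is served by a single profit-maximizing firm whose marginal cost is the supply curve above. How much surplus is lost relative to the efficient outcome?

Demand slope = (94.2 − 159)/(115 − 25) = −0.72, so p = 177 − 0.72q.
Supply slope = (104.4 − 86.4)/(115 − 25) = 0.2, so p = 81.4 + 0.2q.
Competitive equilibrium: 177 − 0.72q = 81.4 + 0.2q → q* = 103.913, p* = 102.1826.
Marginal revenue: MR = 177 − 1.44q. Set MR = MC: 177 − 1.44q = 81.4 + 0.2q → q_m = 58.2927.
Price p_m = 177 − 0.72·58.2927 = 135.0293; MC(q_m) = 81.4 + 0.2·58.2927 = 93.0585.
Competitive q* = 103.913, so Δq = 45.6203; wedge = 135.0293 − 93.0585 = 41.9708.
DWL = ½ × 45.6203 × 41.9708 = $957.36 thousand.

$957.36 thousand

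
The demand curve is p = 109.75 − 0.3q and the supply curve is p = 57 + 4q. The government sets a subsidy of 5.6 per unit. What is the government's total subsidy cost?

Competitive equilibrium: 109.75 − 0.3q = 57 + 4q → q* = 12.2674, p* = 106.0698.
The subsidy lowers effective supply by 5.6: p = 51.4 + 4q.
New quantity: 109.75 − 0.3q = 51.4 + 4q → q' = 13.5698.
Total subsidy cost = 5.6 × 13.5698 = 75.99.

75.99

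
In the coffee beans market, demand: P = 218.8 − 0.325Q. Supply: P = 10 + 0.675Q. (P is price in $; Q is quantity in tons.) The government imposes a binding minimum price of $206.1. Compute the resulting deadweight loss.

Competitive equilibrium: 218.8 − 0.325Q = 10 + 0.675Q → Q* = 208.8, P* = 150.94.
At the floor P = 206.1, quantity demanded = (218.8 − 206.1)/0.325 = 39.07692.
Sellers' marginal cost at Q' = 39.07692: 10 + 0.675·39.07692 = 36.37692.
ΔQ = 208.8 − 39.07692 = 169.72308; wedge = 206.1 − 36.37692 = 169.72308.
Deadweight loss = ½ × 169.72308 × 169.72308 = $14402.96.

$14402.96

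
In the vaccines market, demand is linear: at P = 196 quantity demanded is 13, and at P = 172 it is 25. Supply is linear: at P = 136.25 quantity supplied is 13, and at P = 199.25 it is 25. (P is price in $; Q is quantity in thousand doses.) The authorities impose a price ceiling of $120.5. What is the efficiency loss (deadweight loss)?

$458.09 thousand

Demand slope = (172 − 196)/(25 − 13) = −2, so P = 222 − 2Q.
Supply slope = (199.25 − 136.25)/(25 − 13) = 5.25, so P = 68 + 5.25Q.
Competitive equilibrium: 222 − 2Q = 68 + 5.25Q → Q* = 21.2414, P* = 179.5172.
At the ceiling P = 120.5, quantity supplied = (120.5 − 68)/5.25 = 10.
Willingness to pay at Q' = 10: 222 − 2·10 = 202.
ΔQ = 21.2414 − 10 = 11.2414; wedge = 202 − 120.5 = 81.5.
Welfare loss = ½ × 11.2414 × 81.5 = $458.09 thousand.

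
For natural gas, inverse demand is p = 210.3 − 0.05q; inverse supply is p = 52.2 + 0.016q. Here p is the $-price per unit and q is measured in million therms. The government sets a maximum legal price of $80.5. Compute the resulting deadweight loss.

Competitive equilibrium: 210.3 − 0.05q = 52.2 + 0.016q → q* = 2395.4545, p* = 90.5273.
At the ceiling p = 80.5, quantity supplied = (80.5 − 52.2)/0.016 = 1768.75.
Willingness to pay at q' = 1768.75: 210.3 − 0.05·1768.75 = 121.8625.
Δq = 2395.4545 − 1768.75 = 626.7045; wedge = 121.8625 − 80.5 = 41.3625.
Deadweight loss = ½ × 626.7045 × 41.3625 = $12961.03 million.

$12961.03 million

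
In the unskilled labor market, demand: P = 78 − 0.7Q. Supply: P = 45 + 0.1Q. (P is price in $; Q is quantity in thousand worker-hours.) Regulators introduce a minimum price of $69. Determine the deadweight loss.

Competitive equilibrium: 78 − 0.7Q = 45 + 0.1Q → Q* = 41.25, P* = 49.125.
At the floor P = 69, quantity demanded = (78 − 69)/0.7 = 12.8571.
Sellers' marginal cost at Q' = 12.8571: 45 + 0.1·12.8571 = 46.2857.
ΔQ = 41.25 − 12.8571 = 28.3929; wedge = 69 − 46.2857 = 22.7143.
The triangle = ½ × 28.3929 × 22.7143 = $322.46 thousand.

$322.46 thousand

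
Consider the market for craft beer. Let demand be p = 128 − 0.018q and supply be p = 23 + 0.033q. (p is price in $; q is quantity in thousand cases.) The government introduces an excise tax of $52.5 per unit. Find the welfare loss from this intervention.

$27022.06 thousand

Competitive equilibrium: 128 − 0.018q = 23 + 0.033q → q* = 2058.8235, p* = 90.9412.
With the tax, the buyer price exceeds the seller price by 52.5: (128 − 0.018q) − (23 + 0.033q) = 52.5 → q' = 1029.4118.
Δq = 2058.8235 − 1029.4118 = 1029.4117; the wedge equals the tax, 52.5.
The triangle = ½ × 1029.4117 × 52.5 = $27022.06 thousand.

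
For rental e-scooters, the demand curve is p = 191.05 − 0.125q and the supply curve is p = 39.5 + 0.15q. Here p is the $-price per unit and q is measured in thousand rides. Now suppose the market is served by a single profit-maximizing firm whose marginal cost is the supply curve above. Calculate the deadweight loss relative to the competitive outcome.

$4078.02 thousand

Competitive equilibrium: 191.05 − 0.125q = 39.5 + 0.15q → q* = 551.09091, p* = 122.16364.
Marginal revenue: MR = 191.05 − 0.25q. Set MR = MC: 191.05 − 0.25q = 39.5 + 0.15q → q_m = 378.875.
Price p_m = 191.05 − 0.125·378.875 = 143.69063; MC(q_m) = 39.5 + 0.15·378.875 = 96.33125.
Competitive q* = 551.09091, so Δq = 172.21591; wedge = 143.69063 − 96.33125 = 47.35938.
Deadweight loss = ½ × 172.21591 × 47.35938 = $4078.02 thousand.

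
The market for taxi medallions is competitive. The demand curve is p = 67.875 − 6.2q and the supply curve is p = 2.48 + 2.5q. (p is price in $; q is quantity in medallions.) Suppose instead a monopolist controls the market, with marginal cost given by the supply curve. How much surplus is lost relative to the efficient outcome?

$42.56

Competitive equilibrium: 67.875 − 6.2q = 2.48 + 2.5q → q* = 7.5167, p* = 21.2717.
Marginal revenue: MR = 67.875 − 12.4q. Set MR = MC: 67.875 − 12.4q = 2.48 + 2.5q → q_m = 4.3889.
Price p_m = 67.875 − 6.2·4.3889 = 40.6638; MC(q_m) = 2.48 + 2.5·4.3889 = 13.4523.
Competitive q* = 7.5167, so Δq = 3.1278; wedge = 40.6638 − 13.4523 = 27.2115.
Welfare loss = ½ × 3.1278 × 27.2115 = $42.56.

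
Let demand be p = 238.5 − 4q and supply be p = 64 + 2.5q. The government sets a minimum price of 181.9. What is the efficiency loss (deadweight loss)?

523.88

Competitive equilibrium: 238.5 − 4q = 64 + 2.5q → q* = 26.8462, p* = 131.1154.
At the floor p = 181.9, quantity demanded = (238.5 − 181.9)/4 = 14.15.
Sellers' marginal cost at q' = 14.15: 64 + 2.5·14.15 = 99.375.
Δq = 26.8462 − 14.15 = 12.6962; wedge = 181.9 − 99.375 = 82.525.
Welfare loss = ½ × 12.6962 × 82.525 = 523.88.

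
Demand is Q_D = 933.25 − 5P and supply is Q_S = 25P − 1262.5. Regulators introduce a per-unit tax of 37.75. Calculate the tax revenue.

15477.50

In inverse form: demand P = 186.65 − 0.2Q, supply P = 50.5 + 0.04Q.
Competitive equilibrium: 186.65 − 0.2Q = 50.5 + 0.04Q → Q* = 567.2917, P* = 73.1917.
With the tax, the buyer price exceeds the seller price by 37.75: (186.65 − 0.2Q) − (50.5 + 0.04Q) = 37.75 → Q' = 410.
Tax revenue = 37.75 × 410 = 15477.50.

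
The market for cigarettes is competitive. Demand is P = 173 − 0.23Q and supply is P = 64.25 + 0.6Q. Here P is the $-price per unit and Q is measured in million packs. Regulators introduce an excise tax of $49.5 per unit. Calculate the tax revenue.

Competitive equilibrium: 173 − 0.23Q = 64.25 + 0.6Q → Q* = 131.0241, P* = 142.8645.
With the tax, the buyer price exceeds the seller price by 49.5: (173 − 0.23Q) − (64.25 + 0.6Q) = 49.5 → Q' = 71.3855.
Tax revenue = 49.5 × 71.3855 = $3533.58 million.

$3533.58 million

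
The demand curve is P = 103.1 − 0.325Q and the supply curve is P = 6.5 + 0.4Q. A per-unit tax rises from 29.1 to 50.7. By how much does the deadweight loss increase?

1188.74

Competitive equilibrium: 103.1 − 0.325Q = 6.5 + 0.4Q → Q* = 133.2414, P* = 59.7966.
For a per-unit tax t: ΔQ = t/0.725, so DWL = ½·t·(t/0.725) = t²/1.45.
At t = 29.1: DWL = 584.0069. At t = 50.7: DWL = 1772.7517.
Increase = 1772.7517 − 584.0069 = 1188.74.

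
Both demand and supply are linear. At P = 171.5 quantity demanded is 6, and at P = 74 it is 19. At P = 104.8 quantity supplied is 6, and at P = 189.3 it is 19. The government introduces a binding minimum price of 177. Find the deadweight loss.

Demand slope = (74 − 171.5)/(19 − 6) = −7.5, so P = 216.5 − 7.5Q.
Supply slope = (189.3 − 104.8)/(19 − 6) = 6.5, so P = 65.8 + 6.5Q.
Competitive equilibrium: 216.5 − 7.5Q = 65.8 + 6.5Q → Q* = 10.7643, P* = 135.7679.
At the floor P = 177, quantity demanded = (216.5 − 177)/7.5 = 5.2667.
Sellers' marginal cost at Q' = 5.2667: 65.8 + 6.5·5.2667 = 100.0336.
ΔQ = 10.7643 − 5.2667 = 5.4976; wedge = 177 − 100.0336 = 76.9664.
Deadweight loss = ½ × 5.4976 × 76.9664 = 211.57.

211.57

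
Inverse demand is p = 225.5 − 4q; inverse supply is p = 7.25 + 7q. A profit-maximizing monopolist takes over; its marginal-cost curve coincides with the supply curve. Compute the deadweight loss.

Competitive equilibrium: 225.5 − 4q = 7.25 + 7q → q* = 19.8409, p* = 146.1364.
Marginal revenue: MR = 225.5 − 8q. Set MR = MC: 225.5 − 8q = 7.25 + 7q → q_m = 14.55.
Price p_m = 225.5 − 4·14.55 = 167.3; MC(q_m) = 7.25 + 7·14.55 = 109.1.
Competitive q* = 19.8409, so Δq = 5.2909; wedge = 167.3 − 109.1 = 58.2.
DWL = ½ × 5.2909 × 58.2 = 153.97.

153.97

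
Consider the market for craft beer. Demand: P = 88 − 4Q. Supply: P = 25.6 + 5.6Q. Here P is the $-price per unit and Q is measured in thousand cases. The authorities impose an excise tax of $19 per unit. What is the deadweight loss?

Competitive equilibrium: 88 − 4Q = 25.6 + 5.6Q → Q* = 6.5, P* = 62.
With the tax, the buyer price exceeds the seller price by 19: (88 − 4Q) − (25.6 + 5.6Q) = 19 → Q' = 4.5208.
ΔQ = 6.5 − 4.5208 = 1.9792; the wedge equals the tax, 19.
Welfare loss = ½ × 1.9792 × 19 = $18.80 thousand.

$18.80 thousand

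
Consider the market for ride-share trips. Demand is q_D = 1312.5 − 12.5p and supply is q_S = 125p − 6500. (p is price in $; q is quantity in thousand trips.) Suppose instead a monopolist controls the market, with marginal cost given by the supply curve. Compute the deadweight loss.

$3619.10 thousand

In inverse form: demand p = 105 − 0.08q, supply p = 52 + 0.008q.
Competitive equilibrium: 105 − 0.08q = 52 + 0.008q → q* = 602.2727, p* = 56.8182.
Marginal revenue: MR = 105 − 0.16q. Set MR = MC: 105 − 0.16q = 52 + 0.008q → q_m = 315.4762.
Price p_m = 105 − 0.08·315.4762 = 79.7619; MC(q_m) = 52 + 0.008·315.4762 = 54.5238.
Competitive q* = 602.2727, so Δq = 286.7965; wedge = 79.7619 − 54.5238 = 25.2381.
The triangle = ½ × 286.7965 × 25.2381 = $3619.10 thousand.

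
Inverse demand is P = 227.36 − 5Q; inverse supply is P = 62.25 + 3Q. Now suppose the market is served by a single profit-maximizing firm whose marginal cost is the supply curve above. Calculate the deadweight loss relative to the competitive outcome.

252.05

Competitive equilibrium: 227.36 − 5Q = 62.25 + 3Q → Q* = 20.6388, P* = 124.1663.
Marginal revenue: MR = 227.36 − 10Q. Set MR = MC: 227.36 − 10Q = 62.25 + 3Q → Q_m = 12.7008.
Price P_m = 227.36 − 5·12.7008 = 163.856; MC(Q_m) = 62.25 + 3·12.7008 = 100.3524.
Competitive Q* = 20.6388, so ΔQ = 7.938; wedge = 163.856 − 100.3524 = 63.5036.
The triangle = ½ × 7.938 × 63.5036 = 252.05.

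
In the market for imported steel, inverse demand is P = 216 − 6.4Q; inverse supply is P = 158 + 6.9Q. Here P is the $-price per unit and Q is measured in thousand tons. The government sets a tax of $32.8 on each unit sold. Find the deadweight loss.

$40.45 thousand

Competitive equilibrium: 216 − 6.4Q = 158 + 6.9Q → Q* = 4.3609, P* = 188.0902.
With the tax, the buyer price exceeds the seller price by 32.8: (216 − 6.4Q) − (158 + 6.9Q) = 32.8 → Q' = 1.8947.
ΔQ = 4.3609 − 1.8947 = 2.4662; the wedge equals the tax, 32.8.
Welfare loss = ½ × 2.4662 × 32.8 = $40.45 thousand.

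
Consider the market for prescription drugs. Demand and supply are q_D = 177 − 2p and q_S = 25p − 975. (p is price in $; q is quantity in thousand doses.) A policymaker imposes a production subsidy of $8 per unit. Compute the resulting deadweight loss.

In inverse form: demand p = 88.5 − 0.5q, supply p = 39 + 0.04q.
Competitive equilibrium: 88.5 − 0.5q = 39 + 0.04q → q* = 91.6667, p* = 42.6667.
The subsidy lowers effective supply by 8: p = 31 + 0.04q.
New quantity: 88.5 − 0.5q = 31 + 0.04q → q' = 106.4815.
Overproduction Δq = 106.4815 − 91.6667 = 14.8148; wedge = subsidy = 8.
Welfare loss = ½ × 14.8148 × 8 = $59.26 thousand.

$59.26 thousand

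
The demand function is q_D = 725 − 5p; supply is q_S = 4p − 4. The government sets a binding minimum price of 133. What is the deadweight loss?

15210

In inverse form: demand p = 145 − 0.2q, supply p = 1 + 0.25q.
Competitive equilibrium: 145 − 0.2q = 1 + 0.25q → q* = 320, p* = 81.
At the floor p = 133, quantity demanded = (145 − 133)/0.2 = 60.
Sellers' marginal cost at q' = 60: 1 + 0.25·60 = 16.
Δq = 320 − 60 = 260; wedge = 133 − 16 = 117.
The triangle = ½ × 260 × 117 = 15210.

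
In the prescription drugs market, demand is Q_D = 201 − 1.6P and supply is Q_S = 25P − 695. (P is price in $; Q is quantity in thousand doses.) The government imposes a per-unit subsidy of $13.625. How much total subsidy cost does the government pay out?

In inverse form: demand P = 125.625 − 0.625Q, supply P = 27.8 + 0.04Q.
Competitive equilibrium: 125.625 − 0.625Q = 27.8 + 0.04Q → Q* = 147.1053, P* = 33.6842.
The subsidy lowers effective supply by 13.625: P = 14.175 + 0.04Q.
New quantity: 125.625 − 0.625Q = 14.175 + 0.04Q → Q' = 167.594.
Total subsidy cost = 13.625 × 167.594 = $2283.47 thousand.

$2283.47 thousand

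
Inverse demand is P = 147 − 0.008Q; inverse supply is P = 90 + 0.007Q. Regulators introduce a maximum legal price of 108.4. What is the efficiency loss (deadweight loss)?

10291.84

Competitive equilibrium: 147 − 0.008Q = 90 + 0.007Q → Q* = 3800, P* = 116.6.
At the ceiling P = 108.4, quantity supplied = (108.4 − 90)/0.007 = 2628.57143.
Willingness to pay at Q' = 2628.57143: 147 − 0.008·2628.57143 = 125.97143.
ΔQ = 3800 − 2628.57143 = 1171.42857; wedge = 125.97143 − 108.4 = 17.57143.
The triangle = ½ × 1171.42857 × 17.57143 = 10291.84.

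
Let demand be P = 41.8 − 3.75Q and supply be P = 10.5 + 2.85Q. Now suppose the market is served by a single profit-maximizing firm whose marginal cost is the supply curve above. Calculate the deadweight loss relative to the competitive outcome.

Competitive equilibrium: 41.8 − 3.75Q = 10.5 + 2.85Q → Q* = 4.7424, P* = 24.0159.
Marginal revenue: MR = 41.8 − 7.5Q. Set MR = MC: 41.8 − 7.5Q = 10.5 + 2.85Q → Q_m = 3.0242.
Price P_m = 41.8 − 3.75·3.0242 = 30.4593; MC(Q_m) = 10.5 + 2.85·3.0242 = 19.119.
Competitive Q* = 4.7424, so ΔQ = 1.7182; wedge = 30.4593 − 19.119 = 11.3403.
The triangle = ½ × 1.7182 × 11.3403 = 9.74.

9.74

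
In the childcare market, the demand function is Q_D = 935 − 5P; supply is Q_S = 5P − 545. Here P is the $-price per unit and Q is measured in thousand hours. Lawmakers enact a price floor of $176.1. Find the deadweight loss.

$3948.05 thousand

In inverse form: demand P = 187 − 0.2Q, supply P = 109 + 0.2Q.
Competitive equilibrium: 187 − 0.2Q = 109 + 0.2Q → Q* = 195, P* = 148.
At the floor P = 176.1, quantity demanded = (187 − 176.1)/0.2 = 54.5.
Sellers' marginal cost at Q' = 54.5: 109 + 0.2·54.5 = 119.9.
ΔQ = 195 − 54.5 = 140.5; wedge = 176.1 − 119.9 = 56.2.
Deadweight loss = ½ × 140.5 × 56.2 = $3948.05 thousand.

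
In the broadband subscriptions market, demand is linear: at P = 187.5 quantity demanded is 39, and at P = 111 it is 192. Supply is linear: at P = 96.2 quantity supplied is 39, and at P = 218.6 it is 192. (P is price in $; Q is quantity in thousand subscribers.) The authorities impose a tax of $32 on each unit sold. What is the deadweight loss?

$393.85 thousand

Demand slope = (111 − 187.5)/(192 − 39) = −0.5, so P = 207 − 0.5Q.
Supply slope = (218.6 − 96.2)/(192 − 39) = 0.8, so P = 65 + 0.8Q.
Competitive equilibrium: 207 − 0.5Q = 65 + 0.8Q → Q* = 109.2308, P* = 152.3846.
With the tax, the buyer price exceeds the seller price by 32: (207 − 0.5Q) − (65 + 0.8Q) = 32 → Q' = 84.6154.
ΔQ = 109.2308 − 84.6154 = 24.6154; the wedge equals the tax, 32.
Deadweight loss = ½ × 24.6154 × 32 = $393.85 thousand.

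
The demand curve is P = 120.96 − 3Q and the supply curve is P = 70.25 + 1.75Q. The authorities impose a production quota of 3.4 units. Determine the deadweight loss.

125.73

Competitive equilibrium: 120.96 − 3Q = 70.25 + 1.75Q → Q* = 10.6758, P* = 88.9326.
At Q = 3.4: demand price = 120.96 − 3·3.4 = 110.76; supply price = 70.25 + 1.75·3.4 = 76.2.
ΔQ = 10.6758 − 3.4 = 7.2758; wedge = 110.76 − 76.2 = 34.56.
Deadweight loss = ½ × 7.2758 × 34.56 = 125.73.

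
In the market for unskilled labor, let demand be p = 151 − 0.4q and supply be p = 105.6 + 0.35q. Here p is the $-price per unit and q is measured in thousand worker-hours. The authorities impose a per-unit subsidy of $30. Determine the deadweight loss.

$600 thousand

Competitive equilibrium: 151 − 0.4q = 105.6 + 0.35q → q* = 60.5333, p* = 126.7867.
The subsidy lowers effective supply by 30: p = 75.6 + 0.35q.
New quantity: 151 − 0.4q = 75.6 + 0.35q → q' = 100.5333.
Overproduction Δq = 100.5333 − 60.5333 = 40; wedge = subsidy = 30.
DWL = ½ × 40 × 30 = $600 thousand.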